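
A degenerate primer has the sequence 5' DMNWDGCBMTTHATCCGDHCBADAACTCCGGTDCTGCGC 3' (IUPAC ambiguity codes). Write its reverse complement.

5'-GCGCAGHACCGGAGTTHTVGDHCGGATDAAKVGCHWNKH-3'

Standard pairs A↔T, G↔C; ambiguity codes pair M↔K, W↔W, B↔V, D↔H, N↔N. Complement (HKNWHCGVKAADTAGGCHDGVTHTTGAGGCCAHGACGCG), then reverse for 5'→3'.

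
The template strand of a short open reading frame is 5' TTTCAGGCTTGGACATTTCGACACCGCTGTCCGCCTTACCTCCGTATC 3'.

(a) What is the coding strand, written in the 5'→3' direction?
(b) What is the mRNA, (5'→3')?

(a) The coding strand is the reverse complement of the template: complement AAAGTCCGAACCTGTAAAGCTGTGGCGACAGGCGGAATGGAGGCATAG, then reverse.
(b) mRNA has the coding-strand sequence with T→U.

(a) 5'-GATACGGAGGTAAGGCGGACAGCGGTGTCGAAATGTCCAAGCCTGAAA-3'
(b) 5'-GAUACGGAGGUAAGGCGGACAGCGGUGUCGAAAUGUCCAAGCCUGAAA-3'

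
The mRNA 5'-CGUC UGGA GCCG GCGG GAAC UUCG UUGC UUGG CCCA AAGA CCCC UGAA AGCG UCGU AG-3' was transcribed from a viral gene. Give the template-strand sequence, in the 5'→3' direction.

5'-CTACGACGCTTTCAGGGGTCTTTGGGCCAAGCAACGAAGTTCCCGCCGGCTCCAGACG-3'

Replace U with T to get the coding DNA strand: CGTCTGGAGCCGGCGGGAACTTCGTTGCTTGGCCCAAAGACCCCTGAAAGCGTCGTAG. The template strand is its reverse complement (complement GCAGACCTCGGCCGCCCTTGAAGCAACGAACCGGGTTTCTGGGGACTTTCGCAGCATC, then reverse).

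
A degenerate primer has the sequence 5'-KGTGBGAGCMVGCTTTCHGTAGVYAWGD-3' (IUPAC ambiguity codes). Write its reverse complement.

5'-HCWTRBCTACDGAAAGCBKGCTCVCACM-3'

Standard pairs A↔T, G↔C; ambiguity codes pair Y↔R, M↔K, W↔W, B↔V, D↔H. Complement (MCACVCTCGKBCGAAAGDCATCBRTWCH), then reverse for 5'→3'.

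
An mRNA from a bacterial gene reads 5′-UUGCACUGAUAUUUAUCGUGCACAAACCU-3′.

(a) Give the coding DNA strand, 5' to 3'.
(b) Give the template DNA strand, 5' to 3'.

(a) 5′-TTGCACTGATATTTATCGTGCACAAACCT-3′
(b) 5'-AGGTTTGTGCACGATAAATATCAGTGCAA-3'

(a) The coding strand matches the mRNA with U→T.
(b) The template strand is the reverse complement of the coding strand.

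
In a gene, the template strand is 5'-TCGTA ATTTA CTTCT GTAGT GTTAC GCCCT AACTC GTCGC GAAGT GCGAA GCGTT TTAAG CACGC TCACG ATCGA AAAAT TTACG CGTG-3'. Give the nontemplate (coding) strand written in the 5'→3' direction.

5'-CACGCGTAAATTTTTCGATCGTGAGCGTGCTTAAAACGCTTCGCACTTCGCGACGAGTTAGGGCGTAACACTACAGAAGTAAATTACGA-3'

The coding strand is complementary and antiparallel to the template: take the complement (A↔T, G↔C) and reverse.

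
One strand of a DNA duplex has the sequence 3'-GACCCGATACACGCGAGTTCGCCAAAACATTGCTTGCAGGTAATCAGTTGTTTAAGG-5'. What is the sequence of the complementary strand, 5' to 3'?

5'-CTGGGCTATGTGCGCTCAAGCGGTTTTGTAACGAACGTCCATTAGTCAACAAATTCC-3'

The strand is given 3'→5', so its complement runs 5'→3' in the same left-to-right order: pair each base A↔T, G↔C.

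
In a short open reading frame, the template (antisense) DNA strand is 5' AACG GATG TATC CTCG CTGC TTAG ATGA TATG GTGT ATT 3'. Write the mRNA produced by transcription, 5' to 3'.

5'-AAUACACCAUAUCAUCUAAGCAGCGAGGAUACAUCCGUU-3'

The mRNA has the sequence of the coding strand (reverse complement of the template) with T→U. Reverse complement of AACGGATGTATCCTCGCTGCTTAGATGATATGGTGTATT is AATACACCATATCATCTAAGCAGCGAGGATACATCCGTT; then T→U.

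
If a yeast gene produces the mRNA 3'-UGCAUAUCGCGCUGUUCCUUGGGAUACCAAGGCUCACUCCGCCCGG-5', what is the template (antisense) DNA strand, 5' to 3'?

5'-ACGTATAGCGCGACAAGGAACCCTATGGTTCCGAGTGAGGCGGGCC-3'

Written 5'→3' the mRNA is GGCCCGCCUCACUCGGAACCAUAGGGUUCCUUGUCGCGCUAUACGU, so the coding DNA strand is GGCCCGCCTCACTCGGAACCATAGGGTTCCTTGTCGCGCTATACGT. The template is its reverse complement.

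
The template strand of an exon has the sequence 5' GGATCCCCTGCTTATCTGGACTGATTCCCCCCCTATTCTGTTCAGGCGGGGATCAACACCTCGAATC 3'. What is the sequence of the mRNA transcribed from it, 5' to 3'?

RNA polymerase reads the template 3'→5' and synthesizes mRNA 5'→3' by base-pairing (A→U, T→A, G↔C). The complement of the template is CCTAGGGGACGAATAGACCTGACTAAGGGGGGGATAAGACAAGTCCGCCCCTAGTTGTGGAGCTTAG; antiparallel, so 5'→3' the coding strand is GATTCGAGGTGTTGATCCCCGCCTGAACAGAATAGGGGGGGAATCAGTCCAGATAAGCAGGGGATCC. Replace T with U for the mRNA.

5'-GAUUCGAGGUGUUGAUCCCCGCCUGAACAGAAUAGGGGGGGAAUCAGUCCAGAUAAGCAGGGGAUCC-3'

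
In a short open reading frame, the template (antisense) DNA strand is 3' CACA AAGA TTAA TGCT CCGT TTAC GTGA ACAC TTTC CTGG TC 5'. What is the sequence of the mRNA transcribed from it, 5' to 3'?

Reading the template 3'→5' as shown, RNA polymerase pairs each base (A→U, T→A, G↔C) to build mRNA 5'→3' directly.

5'-GUGUUUCUAAUUACGAGGCAAAUGCACUUGUGAAAGGACCAG-3'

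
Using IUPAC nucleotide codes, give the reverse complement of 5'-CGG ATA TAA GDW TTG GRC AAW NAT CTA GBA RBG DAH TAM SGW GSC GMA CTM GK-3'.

5'-MCKAGTKCGSCWCSKTADTHCVYTVCTAGATNWTTGYCCAAWHCTTATATCCG-3'

Standard pairs A↔T, G↔C; ambiguity codes pair R↔Y, M↔K, W↔W, S↔S, B↔V, D↔H, N↔N. Complement (GCCTATATTCHWAACCYGTTWNTAGATCVTYVCHTDATKSCWCSGCKTGAKCM), then reverse for 5'→3'.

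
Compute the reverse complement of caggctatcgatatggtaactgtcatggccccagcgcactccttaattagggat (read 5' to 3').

5'-ATCCCTAATTAAGGAGTGCGCTGGGGCCATGACAGTTACCATATCGATAGCCTG-3'

Reading the sequence 3'→5' and pairing each base (A↔T, G↔C) gives the reverse complement directly.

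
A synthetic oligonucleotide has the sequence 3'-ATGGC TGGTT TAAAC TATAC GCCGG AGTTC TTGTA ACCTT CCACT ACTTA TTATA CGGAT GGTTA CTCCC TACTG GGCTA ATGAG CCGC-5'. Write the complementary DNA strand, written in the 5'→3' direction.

The strand is given 3'→5', so its complement runs 5'→3' in the same left-to-right order: pair each base A↔T, G↔C.

5′-TACCGACCAAATTTGATATGCGGCCTCAAGAACATTGGAAGGTGATGAATAATATGCCTACCAATGAGGGATGACCCGATTACTCGGCG-3′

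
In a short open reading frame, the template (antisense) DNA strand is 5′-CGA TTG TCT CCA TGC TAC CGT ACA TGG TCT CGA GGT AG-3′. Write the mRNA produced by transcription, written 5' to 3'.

5'-CUACCUCGAGACCAUGUACGGUAGCAUGGAGACAAUCG-3'

RNA polymerase reads the template 3'→5' and synthesizes mRNA 5'→3' by base-pairing (A→U, T→A, G↔C). The complement of the template is GCTAACAGAGGTACGATGGCATGTACCAGAGCTCCATC; antiparallel, so 5'→3' the coding strand is CTACCTCGAGACCATGTACGGTAGCATGGAGACAATCG. Replace T with U for the mRNA.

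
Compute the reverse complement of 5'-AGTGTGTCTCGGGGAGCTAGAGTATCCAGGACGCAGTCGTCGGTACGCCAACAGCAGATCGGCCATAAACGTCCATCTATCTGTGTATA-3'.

Complement each base (A↔T, G↔C): TCACACAGAGCCCCTCGATCTCATAGGTCCTGCGTCAGCAGCCATGCGGTTGTCGTCTAGCCGGTATTTGCAGGTAGATAGACACATAT. Then reverse.

5'-TATACACAGATAGATGGACGTTTATGGCCGATCTGCTGTTGGCGTACCGACGACTGCGTCCTGGATACTCTAGCTCCCCGAGACACACT-3'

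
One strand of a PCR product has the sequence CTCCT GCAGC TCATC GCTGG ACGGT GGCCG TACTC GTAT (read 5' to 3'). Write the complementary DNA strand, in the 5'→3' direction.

5'-ATACGAGTACGGCCACCGTCCAGCGATGAGCTGCAGGAG-3'

Pairing A↔T and G↔C gives GAGGACGTCGAGTAGCGACCTGCCACCGGCATGAGCATA, running 3'→5'. Reverse for the 5'→3' convention.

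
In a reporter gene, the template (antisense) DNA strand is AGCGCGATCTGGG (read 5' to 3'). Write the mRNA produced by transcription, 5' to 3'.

5'-CCCAGAUCGCGCU-3'

The mRNA has the sequence of the coding strand (reverse complement of the template) with T→U. Reverse complement of AGCGCGATCTGGG is CCCAGATCGCGCT; then T→U.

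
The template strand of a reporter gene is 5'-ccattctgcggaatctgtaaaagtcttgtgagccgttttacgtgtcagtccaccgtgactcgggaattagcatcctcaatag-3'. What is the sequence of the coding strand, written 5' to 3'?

5′-CTATTGAGGATGCTAATTCCCGAGTCACGGTGGACTGACACGTAAAACGGCTCACAAGACTTTTACAGATTCCGCAGAATGG-3′

The coding strand is complementary and antiparallel to the template: take the complement (A↔T, G↔C) and reverse.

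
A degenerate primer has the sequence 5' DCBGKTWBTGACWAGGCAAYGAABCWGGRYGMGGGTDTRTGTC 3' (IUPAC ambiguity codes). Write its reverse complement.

5'-GACAYAHACCCKCRYCCWGVTTCRTTGCCTWGTCAVWAMCVGH-3'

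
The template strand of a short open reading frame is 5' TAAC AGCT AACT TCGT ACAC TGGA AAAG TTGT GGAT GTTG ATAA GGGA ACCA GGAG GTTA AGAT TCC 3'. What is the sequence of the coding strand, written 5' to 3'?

The coding strand is complementary and antiparallel to the template: take the complement (A↔T, G↔C) and reverse.

5'-GGAATCTTAACCTCCTGGTTCCCTTATCAACATCCACAACTTTTCCAGTGTACGAAGTTAGCTGTTA-3'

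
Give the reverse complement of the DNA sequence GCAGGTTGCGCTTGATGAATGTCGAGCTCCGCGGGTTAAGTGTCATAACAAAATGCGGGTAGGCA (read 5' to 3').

5'-TGCCTACCCGCATTTTGTTATGACACTTAACCCGCGGAGCTCGACATTCATCAAGCGCAACCTGC-3'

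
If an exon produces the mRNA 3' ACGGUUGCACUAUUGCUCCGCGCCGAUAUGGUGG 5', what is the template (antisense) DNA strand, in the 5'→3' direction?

Written 5'→3' the mRNA is GGUGGUAUAGCCGCGCCUCGUUAUCACGUUGGCA, so the coding DNA strand is GGTGGTATAGCCGCGCCTCGTTATCACGTTGGCA. The template is its reverse complement.

5′-TGCCAACGTGATAACGAGGCGCGGCTATACCACC-3′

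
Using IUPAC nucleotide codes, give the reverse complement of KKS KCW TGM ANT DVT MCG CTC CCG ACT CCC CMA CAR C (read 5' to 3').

5'-GYTGTKGGGGAGTCGGGAGCGKABHANTKCAWGMSMM-3'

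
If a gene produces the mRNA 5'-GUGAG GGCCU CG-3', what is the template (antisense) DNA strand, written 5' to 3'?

5'-CGAGGCCCTCAC-3'

Replace U with T to get the coding DNA strand: GTGAGGGCCTCG. The template strand is its reverse complement (complement CACTCCCGGAGC, then reverse).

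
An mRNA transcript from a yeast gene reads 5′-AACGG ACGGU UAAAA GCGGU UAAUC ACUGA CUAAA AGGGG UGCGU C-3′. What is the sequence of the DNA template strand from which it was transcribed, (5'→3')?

5'-GACGCACCCCTTTTAGTCAGTGATTAACCGCTTTTAACCGTCCGTT-3'

Replace U with T to get the coding DNA strand: AACGGACGGTTAAAAGCGGTTAATCACTGACTAAAAGGGGTGCGTC. The template strand is its reverse complement (complement TTGCCTGCCAATTTTCGCCAATTAGTGACTGATTTTCCCCACGCAG, then reverse).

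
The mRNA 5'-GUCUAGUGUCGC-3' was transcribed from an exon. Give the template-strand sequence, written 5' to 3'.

5'-GCGACACTAGAC-3'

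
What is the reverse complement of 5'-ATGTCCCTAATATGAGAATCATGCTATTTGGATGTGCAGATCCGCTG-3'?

5′-CAGCGGATCTGCACATCCAAATAGCATGATTCTCATATTAGGGACAT-3′

Complement each base (A↔T, G↔C): TACAGGGATTATACTCTTAGTACGATAAACCTACACGTCTAGGCGAC. Then reverse.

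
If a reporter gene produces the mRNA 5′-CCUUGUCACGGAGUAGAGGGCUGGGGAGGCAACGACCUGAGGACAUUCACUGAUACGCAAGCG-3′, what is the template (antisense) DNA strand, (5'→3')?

Replace U with T to get the coding DNA strand: CCTTGTCACGGAGTAGAGGGCTGGGGAGGCAACGACCTGAGGACATTCACTGATACGCAAGCG. The template strand is its reverse complement (complement GGAACAGTGCCTCATCTCCCGACCCCTCCGTTGCTGGACTCCTGTAAGTGACTATGCGTTCGC, then reverse).

5'-CGCTTGCGTATCAGTGAATGTCCTCAGGTCGTTGCCTCCCCAGCCCTCTACTCCGTGACAAGG-3'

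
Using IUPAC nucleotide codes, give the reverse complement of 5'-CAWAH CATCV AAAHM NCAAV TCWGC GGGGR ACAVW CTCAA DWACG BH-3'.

5′-DVCGTWHTTGAGWBTGTYCCCCGCWGABTTGNKDTTTBGATGDTWTG-3′

Standard pairs A↔T, G↔C; ambiguity codes pair R↔Y, M↔K, W↔W, B↔V, D↔H, N↔N. Complement (GTWTDGTAGBTTTDKNGTTBAGWCGCCCCYTGTBWGAGTTHWTGCVD), then reverse for 5'→3'.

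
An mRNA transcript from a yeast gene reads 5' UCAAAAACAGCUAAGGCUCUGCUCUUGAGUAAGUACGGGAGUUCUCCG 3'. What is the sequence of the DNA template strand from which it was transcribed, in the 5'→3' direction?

5'-CGGAGAACTCCCGTACTTACTCAAGAGCAGAGCCTTAGCTGTTTTTGA-3'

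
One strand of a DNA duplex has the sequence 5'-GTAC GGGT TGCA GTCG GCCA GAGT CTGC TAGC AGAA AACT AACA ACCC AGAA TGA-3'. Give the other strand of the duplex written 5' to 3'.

5'-TCATTCTGGGTTGTTAGTTTTCTGCTAGCAGACTCTGGCCGACTGCAACCCGTAC-3'

The complement of GTACGGGTTGCAGTCGGCCAGAGTCTGCTAGCAGAAAACTAACAACCCAGAATGA is CATGCCCAACGTCAGCCGGTCTCAGACGATCGTCTTTTGATTGTTGGGTCTTACT (A↔T, G↔C). DNA strands are antiparallel, so the complementary strand runs 3'→5'; reversing gives the 5'→3' form.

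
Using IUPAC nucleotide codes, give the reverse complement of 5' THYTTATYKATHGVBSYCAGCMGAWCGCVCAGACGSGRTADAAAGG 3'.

Standard pairs A↔T, G↔C; ambiguity codes pair R↔Y, M↔K, W↔W, S↔S, B↔V, D↔H. Complement (ADRAATARMTADCBVSRGTCGKCTWGCGBGTCTGCSCYATHTTTCC), then reverse for 5'→3'.

5'-CCTTTHTAYCSCGTCTGBGCGWTCKGCTGRSVBCDATMRATAARDA-3'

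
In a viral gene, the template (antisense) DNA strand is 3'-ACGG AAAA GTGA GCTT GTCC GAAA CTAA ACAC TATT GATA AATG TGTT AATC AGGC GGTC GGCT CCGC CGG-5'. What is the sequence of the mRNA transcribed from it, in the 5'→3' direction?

Reading the template 3'→5' as shown, RNA polymerase pairs each base (A→U, T→A, G↔C) to build mRNA 5'→3' directly.

5'-UGCCUUUUCACUCGAACAGGCUUUGAUUUGUGAUAACUAUUUACACAAUUAGUCCGCCAGCCGAGGCGGCC-3'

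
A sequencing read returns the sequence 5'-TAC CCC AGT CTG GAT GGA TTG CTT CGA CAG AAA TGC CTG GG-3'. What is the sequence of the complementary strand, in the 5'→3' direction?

5'-CCCAGGCATTTCTGTCGAAGCAATCCATCCAGACTGGGGTA-3'

Pairing A↔T and G↔C gives ATGGGGTCAGACCTACCTAACGAAGCTGTCTTTACGGACCC, running 3'→5'. Reverse for the 5'→3' convention.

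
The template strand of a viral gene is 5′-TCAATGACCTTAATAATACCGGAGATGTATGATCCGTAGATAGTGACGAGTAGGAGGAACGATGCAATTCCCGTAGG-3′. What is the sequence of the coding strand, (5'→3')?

The coding strand is complementary and antiparallel to the template: take the complement (A↔T, G↔C) and reverse.

5'-CCTACGGGAATTGCATCGTTCCTCCTACTCGTCACTATCTACGGATCATACATCTCCGGTATTATTAAGGTCATTGA-3'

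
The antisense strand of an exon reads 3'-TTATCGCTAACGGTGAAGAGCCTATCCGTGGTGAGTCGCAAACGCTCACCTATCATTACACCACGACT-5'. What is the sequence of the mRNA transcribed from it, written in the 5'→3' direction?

5′-AAUAGCGAUUGCCACUUCUCGGAUAGGCACCACUCAGCGUUUGCGAGUGGAUAGUAAUGUGGUGCUGA-3′

Reading the template 3'→5' as shown, RNA polymerase pairs each base (A→U, T→A, G↔C) to build mRNA 5'→3' directly.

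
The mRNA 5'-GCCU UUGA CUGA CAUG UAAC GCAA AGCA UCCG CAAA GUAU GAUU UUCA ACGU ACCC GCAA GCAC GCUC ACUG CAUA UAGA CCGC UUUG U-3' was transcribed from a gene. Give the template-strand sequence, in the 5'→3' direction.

Replace U with T to get the coding DNA strand: GCCTTTGACTGACATGTAACGCAAAGCATCCGCAAAGTATGATTTTCAACGTACCCGCAAGCACGCTCACTGCATATAGACCGCTTTGT. The template strand is its reverse complement (complement CGGAAACTGACTGTACATTGCGTTTCGTAGGCGTTTCATACTAAAAGTTGCATGGGCGTTCGTGCGAGTGACGTATATCTGGCGAAACA, then reverse).

5'-ACAAAGCGGTCTATATGCAGTGAGCGTGCTTGCGGGTACGTTGAAAATCATACTTTGCGGATGCTTTGCGTTACATGTCAGTCAAAGGC-3'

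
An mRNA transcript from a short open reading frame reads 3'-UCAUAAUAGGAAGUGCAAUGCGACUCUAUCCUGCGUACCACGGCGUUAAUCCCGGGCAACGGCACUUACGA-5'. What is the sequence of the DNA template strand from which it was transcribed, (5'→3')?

5'-AGTATTATCCTTCACGTTACGCTGAGATAGGACGCATGGTGCCGCAATTAGGGCCCGTTGCCGTGAATGCT-3'

Written 5'→3' the mRNA is AGCAUUCACGGCAACGGGCCCUAAUUGCGGCACCAUGCGUCCUAUCUCAGCGUAACGUGAAGGAUAAUACU, so the coding DNA strand is AGCATTCACGGCAACGGGCCCTAATTGCGGCACCATGCGTCCTATCTCAGCGTAACGTGAAGGATAATACT. The template is its reverse complement.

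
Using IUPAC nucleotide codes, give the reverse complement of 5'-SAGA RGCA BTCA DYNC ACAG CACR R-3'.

5'-YYGTGCTGTGNRHTGAVTGCYTCTS-3'

Standard pairs A↔T, G↔C; ambiguity codes pair R↔Y, S↔S, B↔V, D↔H, N↔N. Complement (STCTYCGTVAGTHRNGTGTCGTGYY), then reverse for 5'→3'.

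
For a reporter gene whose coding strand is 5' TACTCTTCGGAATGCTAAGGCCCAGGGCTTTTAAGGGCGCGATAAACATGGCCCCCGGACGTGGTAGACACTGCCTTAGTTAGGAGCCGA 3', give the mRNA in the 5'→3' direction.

The mRNA is synthesized from the template strand, so it matches the coding strand with T replaced by U.

5'-UACUCUUCGGAAUGCUAAGGCCCAGGGCUUUUAAGGGCGCGAUAAACAUGGCCCCCGGACGUGGUAGACACUGCCUUAGUUAGGAGCCGA-3'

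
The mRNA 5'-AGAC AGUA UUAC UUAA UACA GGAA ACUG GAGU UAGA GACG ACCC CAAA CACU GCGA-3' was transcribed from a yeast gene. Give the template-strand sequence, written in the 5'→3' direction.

5'-TCGCAGTGTTTGGGGTCGTCTCTAACTCCAGTTTCCTGTATTAAGTAATACTGTCT-3'

Replace U with T to get the coding DNA strand: AGACAGTATTACTTAATACAGGAAACTGGAGTTAGAGACGACCCCAAACACTGCGA. The template strand is its reverse complement (complement TCTGTCATAATGAATTATGTCCTTTGACCTCAATCTCTGCTGGGGTTTGTGACGCT, then reverse).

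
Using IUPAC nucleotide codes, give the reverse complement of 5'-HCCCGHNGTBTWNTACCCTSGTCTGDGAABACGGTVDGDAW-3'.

Standard pairs A↔T, G↔C; ambiguity codes pair W↔W, S↔S, B↔V, D↔H, N↔N. Complement (DGGGCDNCAVAWNATGGGASCAGACHCTTVTGCCABHCHTW), then reverse for 5'→3'.

5'-WTHCHBACCGTVTTCHCAGACSAGGGTANWAVACNDCGGGD-3'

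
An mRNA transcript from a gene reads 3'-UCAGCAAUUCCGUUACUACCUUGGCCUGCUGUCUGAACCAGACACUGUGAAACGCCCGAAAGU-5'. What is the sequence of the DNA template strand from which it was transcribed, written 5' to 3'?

5'-AGTCGTTAAGGCAATGATGGAACCGGACGACAGACTTGGTCTGTGACACTTTGCGGGCTTTCA-3'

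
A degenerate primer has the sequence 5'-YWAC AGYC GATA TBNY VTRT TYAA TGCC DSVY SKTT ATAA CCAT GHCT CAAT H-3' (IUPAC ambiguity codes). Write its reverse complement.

Standard pairs A↔T, G↔C; ambiguity codes pair R↔Y, K↔M, W↔W, S↔S, B↔V, D↔H, N↔N. Complement (RWTGTCRGCTATAVNRBAYAARTTACGGHSBRSMAATATTGGTACDGAGTTAD), then reverse for 5'→3'.

5'-DATTGAGDCATGGTTATAAMSRBSHGGCATTRAAYABRNVATATCGRCTGTWR-3'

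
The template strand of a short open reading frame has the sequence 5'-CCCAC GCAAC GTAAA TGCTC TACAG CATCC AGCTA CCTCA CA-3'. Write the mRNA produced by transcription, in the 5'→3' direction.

RNA polymerase reads the template 3'→5' and synthesizes mRNA 5'→3' by base-pairing (A→U, T→A, G↔C). The complement of the template is GGGTGCGTTGCATTTACGAGATGTCGTAGGTCGATGGAGTGT; antiparallel, so 5'→3' the coding strand is TGTGAGGTAGCTGGATGCTGTAGAGCATTTACGTTGCGTGGG. Replace T with U for the mRNA.

5'-UGUGAGGUAGCUGGAUGCUGUAGAGCAUUUACGUUGCGUGGG-3'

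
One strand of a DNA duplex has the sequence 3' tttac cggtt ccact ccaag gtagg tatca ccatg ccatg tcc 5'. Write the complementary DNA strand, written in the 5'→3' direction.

5'-AAATGGCCAAGGTGAGGTTCCATCCATAGTGGTACGGTACAGG-3'

The strand is given 3'→5', so its complement runs 5'→3' in the same left-to-right order: pair each base A↔T, G↔C.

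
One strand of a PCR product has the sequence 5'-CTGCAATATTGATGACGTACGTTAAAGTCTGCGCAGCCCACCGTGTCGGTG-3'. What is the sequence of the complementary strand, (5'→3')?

5'-CACCGACACGGTGGGCTGCGCAGACTTTAACGTACGTCATCAATATTGCAG-3'

Pairing A↔T and G↔C gives GACGTTATAACTACTGCATGCAATTTCAGACGCGTCGGGTGGCACAGCCAC, running 3'→5'. Reverse for the 5'→3' convention.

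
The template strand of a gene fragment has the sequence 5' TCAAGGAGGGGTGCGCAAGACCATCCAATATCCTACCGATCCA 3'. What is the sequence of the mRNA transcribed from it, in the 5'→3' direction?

The mRNA has the sequence of the coding strand (reverse complement of the template) with T→U. Reverse complement of TCAAGGAGGGGTGCGCAAGACCATCCAATATCCTACCGATCCA is TGGATCGGTAGGATATTGGATGGTCTTGCGCACCCCTCCTTGA; then T→U.

5'-UGGAUCGGUAGGAUAUUGGAUGGUCUUGCGCACCCCUCCUUGA-3'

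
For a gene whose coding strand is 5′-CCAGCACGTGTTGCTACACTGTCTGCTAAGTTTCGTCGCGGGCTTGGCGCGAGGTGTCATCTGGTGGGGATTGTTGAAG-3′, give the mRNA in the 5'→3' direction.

5'-CCAGCACGUGUUGCUACACUGUCUGCUAAGUUUCGUCGCGGGCUUGGCGCGAGGUGUCAUCUGGUGGGGAUUGUUGAAG-3'

mRNA has the coding-strand sequence with U in place of T.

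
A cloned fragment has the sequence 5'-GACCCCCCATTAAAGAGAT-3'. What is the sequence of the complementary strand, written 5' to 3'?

The complement of GACCCCCCATTAAAGAGAT is CTGGGGGGTAATTTCTCTA (A↔T, G↔C). DNA strands are antiparallel, so the complementary strand runs 3'→5'; reversing gives the 5'→3' form.

5'-ATCTCTTTAATGGGGGGTC-3'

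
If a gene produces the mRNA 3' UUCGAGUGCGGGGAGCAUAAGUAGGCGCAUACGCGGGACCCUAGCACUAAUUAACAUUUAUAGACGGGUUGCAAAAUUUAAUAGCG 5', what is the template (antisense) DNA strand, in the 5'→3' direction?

5′-AAGCTCACGCCCCTCGTATTCATCCGCGTATGCGCCCTGGGATCGTGATTAATTGTAAATATCTGCCCAACGTTTTAAATTATCGC-3′

Written 5'→3' the mRNA is GCGAUAAUUUAAAACGUUGGGCAGAUAUUUACAAUUAAUCACGAUCCCAGGGCGCAUACGCGGAUGAAUACGAGGGGCGUGAGCUU, so the coding DNA strand is GCGATAATTTAAAACGTTGGGCAGATATTTACAATTAATCACGATCCCAGGGCGCATACGCGGATGAATACGAGGGGCGTGAGCTT. The template is its reverse complement.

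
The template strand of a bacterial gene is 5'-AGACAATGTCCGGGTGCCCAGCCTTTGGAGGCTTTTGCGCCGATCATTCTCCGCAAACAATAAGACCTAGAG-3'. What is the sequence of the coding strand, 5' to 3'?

5'-CTCTAGGTCTTATTGTTTGCGGAGAATGATCGGCGCAAAAGCCTCCAAAGGCTGGGCACCCGGACATTGTCT-3'

The coding strand is complementary and antiparallel to the template: take the complement (A↔T, G↔C) and reverse.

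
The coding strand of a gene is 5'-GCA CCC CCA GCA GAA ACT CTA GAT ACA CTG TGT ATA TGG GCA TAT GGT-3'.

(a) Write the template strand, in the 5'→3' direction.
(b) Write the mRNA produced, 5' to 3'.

(a) The template strand is the reverse complement of the coding strand: complement CGTGGGGGTCGTCTTTGAGATCTATGTGACACATATACCCGTATACCA, then reverse.
(b) mRNA matches the coding strand with T→U.

(a) 5'-ACCATATGCCCATATACACAGTGTATCTAGAGTTTCTGCTGGGGGTGC-3'
(b) 5′-GCACCCCCAGCAGAAACUCUAGAUACACUGUGUAUAUGGGCAUAUGGU-3′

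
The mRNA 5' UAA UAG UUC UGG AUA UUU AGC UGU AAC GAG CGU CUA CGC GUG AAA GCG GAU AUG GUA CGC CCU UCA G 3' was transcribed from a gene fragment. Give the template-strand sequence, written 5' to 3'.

5'-CTGAAGGGCGTACCATATCCGCTTTCACGCGTAGACGCTCGTTACAGCTAAATATCCAGAACTATTA-3'

Replace U with T to get the coding DNA strand: TAATAGTTCTGGATATTTAGCTGTAACGAGCGTCTACGCGTGAAAGCGGATATGGTACGCCCTTCAG. The template strand is its reverse complement (complement ATTATCAAGACCTATAAATCGACATTGCTCGCAGATGCGCACTTTCGCCTATACCATGCGGGAAGTC, then reverse).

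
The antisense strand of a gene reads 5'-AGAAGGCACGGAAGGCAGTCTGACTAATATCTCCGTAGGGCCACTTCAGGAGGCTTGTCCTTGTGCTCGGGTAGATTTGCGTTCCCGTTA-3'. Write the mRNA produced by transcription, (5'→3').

The mRNA has the sequence of the coding strand (reverse complement of the template) with T→U. Reverse complement of AGAAGGCACGGAAGGCAGTCTGACTAATATCTCCGTAGGGCCACTTCAGGAGGCTTGTCCTTGTGCTCGGGTAGATTTGCGTTCCCGTTA is TAACGGGAACGCAAATCTACCCGAGCACAAGGACAAGCCTCCTGAAGTGGCCCTACGGAGATATTAGTCAGACTGCCTTCCGTGCCTTCT; then T→U.

5'-UAACGGGAACGCAAAUCUACCCGAGCACAAGGACAAGCCUCCUGAAGUGGCCCUACGGAGAUAUUAGUCAGACUGCCUUCCGUGCCUUCU-3'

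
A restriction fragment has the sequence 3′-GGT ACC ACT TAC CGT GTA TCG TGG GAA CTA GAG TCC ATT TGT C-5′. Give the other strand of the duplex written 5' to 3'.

The strand is given 3'→5', so its complement runs 5'→3' in the same left-to-right order: pair each base A↔T, G↔C.

5'-CCATGGTGAATGGCACATAGCACCCTTGATCTCAGGTAAACAG-3'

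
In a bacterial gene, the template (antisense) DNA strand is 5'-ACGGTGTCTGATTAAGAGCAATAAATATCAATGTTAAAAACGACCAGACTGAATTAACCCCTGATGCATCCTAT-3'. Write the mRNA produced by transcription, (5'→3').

5'-AUAGGAUGCAUCAGGGGUUAAUUCAGUCUGGUCGUUUUUAACAUUGAUAUUUAUUGCUCUUAAUCAGACACCGU-3'

RNA polymerase reads the template 3'→5' and synthesizes mRNA 5'→3' by base-pairing (A→U, T→A, G↔C). The complement of the template is TGCCACAGACTAATTCTCGTTATTTATAGTTACAATTTTTGCTGGTCTGACTTAATTGGGGACTACGTAGGATA; antiparallel, so 5'→3' the coding strand is ATAGGATGCATCAGGGGTTAATTCAGTCTGGTCGTTTTTAACATTGATATTTATTGCTCTTAATCAGACACCGT. Replace T with U for the mRNA.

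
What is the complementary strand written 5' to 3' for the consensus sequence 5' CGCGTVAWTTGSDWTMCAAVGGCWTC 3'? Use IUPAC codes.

Standard pairs A↔T, G↔C; ambiguity codes pair M↔K, W↔W, S↔S, D↔H, V↔B. Complement (GCGCABTWAACSHWAKGTTBCCGWAG), then reverse for 5'→3'.

5′-GAWGCCBTTGKAWHSCAAWTBACGCG-3′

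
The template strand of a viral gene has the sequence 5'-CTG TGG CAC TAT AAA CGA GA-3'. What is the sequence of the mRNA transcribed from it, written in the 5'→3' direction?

5'-UCUCGUUUAUAGUGCCACAG-3'

RNA polymerase reads the template 3'→5' and synthesizes mRNA 5'→3' by base-pairing (A→U, T→A, G↔C). The complement of the template is GACACCGTGATATTTGCTCT; antiparallel, so 5'→3' the coding strand is TCTCGTTTATAGTGCCACAG. Replace T with U for the mRNA.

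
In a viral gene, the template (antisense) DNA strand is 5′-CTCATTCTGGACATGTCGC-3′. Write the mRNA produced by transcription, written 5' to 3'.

RNA polymerase reads the template 3'→5' and synthesizes mRNA 5'→3' by base-pairing (A→U, T→A, G↔C). The complement of the template is GAGTAAGACCTGTACAGCG; antiparallel, so 5'→3' the coding strand is GCGACATGTCCAGAATGAG. Replace T with U for the mRNA.

5'-GCGACAUGUCCAGAAUGAG-3'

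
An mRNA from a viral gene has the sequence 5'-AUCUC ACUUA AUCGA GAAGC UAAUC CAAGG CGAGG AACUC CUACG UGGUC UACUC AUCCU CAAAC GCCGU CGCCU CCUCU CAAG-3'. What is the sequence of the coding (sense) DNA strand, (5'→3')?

5'-ATCTCACTTAATCGAGAAGCTAATCCAAGGCGAGGAACTCCTACGTGGTCTACTCATCCTCAAACGCCGTCGCCTCCTCTCAAG-3'

The coding DNA strand has the same 5'→3' sequence as the mRNA with U replaced by T.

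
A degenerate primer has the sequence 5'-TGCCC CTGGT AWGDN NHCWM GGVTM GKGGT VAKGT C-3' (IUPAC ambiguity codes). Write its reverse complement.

5′-GACMTBACCMCKABCCKWGDNNHCWTACCAGGGGCA-3′

Standard pairs A↔T, G↔C; ambiguity codes pair M↔K, W↔W, D↔H, V↔B, N↔N. Complement (ACGGGGACCATWCHNNDGWKCCBAKCMCCABTMCAG), then reverse for 5'→3'.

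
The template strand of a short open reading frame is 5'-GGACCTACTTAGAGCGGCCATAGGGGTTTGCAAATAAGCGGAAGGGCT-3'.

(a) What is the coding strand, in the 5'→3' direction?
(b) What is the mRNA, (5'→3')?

(a) 5′-AGCCCTTCCGCTTATTTGCAAACCCCTATGGCCGCTCTAAGTAGGTCC-3′
(b) 5′-AGCCCUUCCGCUUAUUUGCAAACCCCUAUGGCCGCUCUAAGUAGGUCC-3′

(a) The coding strand is the reverse complement of the template: complement CCTGGATGAATCTCGCCGGTATCCCCAAACGTTTATTCGCCTTCCCGA, then reverse.
(b) mRNA has the coding-strand sequence with T→U.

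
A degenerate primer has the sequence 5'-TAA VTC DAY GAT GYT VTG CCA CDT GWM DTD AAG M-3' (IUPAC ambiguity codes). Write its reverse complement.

Standard pairs A↔T, G↔C; ambiguity codes pair Y↔R, M↔K, W↔W, D↔H, V↔B. Complement (ATTBAGHTRCTACRABACGGTGHACWKHAHTTCK), then reverse for 5'→3'.

5'-KCTTHAHKWCAHGTGGCABARCATCRTHGABTTA-3'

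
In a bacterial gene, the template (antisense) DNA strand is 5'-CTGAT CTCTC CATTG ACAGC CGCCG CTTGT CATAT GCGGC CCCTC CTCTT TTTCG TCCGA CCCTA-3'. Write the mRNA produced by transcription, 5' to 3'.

The mRNA has the sequence of the coding strand (reverse complement of the template) with T→U. Reverse complement of CTGATCTCTCCATTGACAGCCGCCGCTTGTCATATGCGGCCCCTCCTCTTTTTCGTCCGACCCTA is TAGGGTCGGACGAAAAAGAGGAGGGGCCGCATATGACAAGCGGCGGCTGTCAATGGAGAGATCAG; then T→U.

5'-UAGGGUCGGACGAAAAAGAGGAGGGGCCGCAUAUGACAAGCGGCGGCUGUCAAUGGAGAGAUCAG-3'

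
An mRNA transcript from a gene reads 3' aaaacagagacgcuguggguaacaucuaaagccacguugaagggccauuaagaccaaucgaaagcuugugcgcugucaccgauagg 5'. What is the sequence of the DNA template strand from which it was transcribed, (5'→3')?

Written 5'→3' the mRNA is GGAUAGCCACUGUCGCGUGUUCGAAAGCUAACCAGAAUUACCGGGAAGUUGCACCGAAAUCUACAAUGGGUGUCGCAGAGACAAAA, so the coding DNA strand is GGATAGCCACTGTCGCGTGTTCGAAAGCTAACCAGAATTACCGGGAAGTTGCACCGAAATCTACAATGGGTGTCGCAGAGACAAAA. The template is its reverse complement.

5'-TTTTGTCTCTGCGACACCCATTGTAGATTTCGGTGCAACTTCCCGGTAATTCTGGTTAGCTTTCGAACACGCGACAGTGGCTATCC-3'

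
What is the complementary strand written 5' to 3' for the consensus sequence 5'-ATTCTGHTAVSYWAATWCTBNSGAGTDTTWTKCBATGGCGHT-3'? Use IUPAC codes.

5'-ADCGCCATVGMAWAAHACTCSNVAGWATTWRSBTADCAGAAT-3'

Standard pairs A↔T, G↔C; ambiguity codes pair Y↔R, K↔M, W↔W, S↔S, B↔V, D↔H, N↔N. Complement (TAAGACDATBSRWTTAWGAVNSCTCAHAAWAMGVTACCGCDA), then reverse for 5'→3'.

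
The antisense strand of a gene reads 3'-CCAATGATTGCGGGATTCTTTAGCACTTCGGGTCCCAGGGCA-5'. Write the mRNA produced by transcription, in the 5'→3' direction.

Reading the template 3'→5' as shown, RNA polymerase pairs each base (A→U, T→A, G↔C) to build mRNA 5'→3' directly.

5'-GGUUACUAACGCCCUAAGAAAUCGUGAAGCCCAGGGUCCCGU-3'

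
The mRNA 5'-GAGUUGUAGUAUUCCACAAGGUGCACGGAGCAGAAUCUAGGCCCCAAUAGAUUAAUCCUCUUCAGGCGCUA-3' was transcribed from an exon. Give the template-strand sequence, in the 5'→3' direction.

5′-TAGCGCCTGAAGAGGATTAATCTATTGGGGCCTAGATTCTGCTCCGTGCACCTTGTGGAATACTACAACTC-3′

Replace U with T to get the coding DNA strand: GAGTTGTAGTATTCCACAAGGTGCACGGAGCAGAATCTAGGCCCCAATAGATTAATCCTCTTCAGGCGCTA. The template strand is its reverse complement (complement CTCAACATCATAAGGTGTTCCACGTGCCTCGTCTTAGATCCGGGGTTATCTAATTAGGAGAAGTCCGCGAT, then reverse).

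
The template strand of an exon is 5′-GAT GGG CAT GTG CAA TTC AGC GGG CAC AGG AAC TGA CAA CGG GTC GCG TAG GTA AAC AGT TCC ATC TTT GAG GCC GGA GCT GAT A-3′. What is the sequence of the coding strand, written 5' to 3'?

5'-TATCAGCTCCGGCCTCAAAGATGGAACTGTTTACCTACGCGACCCGTTGTCAGTTCCTGTGCCCGCTGAATTGCACATGCCCATC-3'

The coding strand is complementary and antiparallel to the template: take the complement (A↔T, G↔C) and reverse.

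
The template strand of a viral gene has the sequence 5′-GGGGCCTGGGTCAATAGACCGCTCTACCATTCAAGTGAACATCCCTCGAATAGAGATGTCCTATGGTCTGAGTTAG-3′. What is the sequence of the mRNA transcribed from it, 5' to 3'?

RNA polymerase reads the template 3'→5' and synthesizes mRNA 5'→3' by base-pairing (A→U, T→A, G↔C). The complement of the template is CCCCGGACCCAGTTATCTGGCGAGATGGTAAGTTCACTTGTAGGGAGCTTATCTCTACAGGATACCAGACTCAATC; antiparallel, so 5'→3' the coding strand is CTAACTCAGACCATAGGACATCTCTATTCGAGGGATGTTCACTTGAATGGTAGAGCGGTCTATTGACCCAGGCCCC. Replace T with U for the mRNA.

5'-CUAACUCAGACCAUAGGACAUCUCUAUUCGAGGGAUGUUCACUUGAAUGGUAGAGCGGUCUAUUGACCCAGGCCCC-3'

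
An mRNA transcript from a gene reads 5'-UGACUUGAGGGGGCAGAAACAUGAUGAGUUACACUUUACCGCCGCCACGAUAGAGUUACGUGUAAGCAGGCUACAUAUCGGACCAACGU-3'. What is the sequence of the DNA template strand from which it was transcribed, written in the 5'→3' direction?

5′-ACGTTGGTCCGATATGTAGCCTGCTTACACGTAACTCTATCGTGGCGGCGGTAAAGTGTAACTCATCATGTTTCTGCCCCCTCAAGTCA-3′

Replace U with T to get the coding DNA strand: TGACTTGAGGGGGCAGAAACATGATGAGTTACACTTTACCGCCGCCACGATAGAGTTACGTGTAAGCAGGCTACATATCGGACCAACGT. The template strand is its reverse complement (complement ACTGAACTCCCCCGTCTTTGTACTACTCAATGTGAAATGGCGGCGGTGCTATCTCAATGCACATTCGTCCGATGTATAGCCTGGTTGCA, then reverse).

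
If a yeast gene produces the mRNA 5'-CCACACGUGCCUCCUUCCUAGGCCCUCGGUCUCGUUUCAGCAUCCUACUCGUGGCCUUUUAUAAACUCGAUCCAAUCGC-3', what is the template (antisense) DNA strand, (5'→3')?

Replace U with T to get the coding DNA strand: CCACACGTGCCTCCTTCCTAGGCCCTCGGTCTCGTTTCAGCATCCTACTCGTGGCCTTTTATAAACTCGATCCAATCGC. The template strand is its reverse complement (complement GGTGTGCACGGAGGAAGGATCCGGGAGCCAGAGCAAAGTCGTAGGATGAGCACCGGAAAATATTTGAGCTAGGTTAGCG, then reverse).

5'-GCGATTGGATCGAGTTTATAAAAGGCCACGAGTAGGATGCTGAAACGAGACCGAGGGCCTAGGAAGGAGGCACGTGTGG-3'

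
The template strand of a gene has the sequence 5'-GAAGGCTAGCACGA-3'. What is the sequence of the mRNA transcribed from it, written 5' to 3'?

5'-UCGUGCUAGCCUUC-3'

The mRNA has the sequence of the coding strand (reverse complement of the template) with T→U. Reverse complement of GAAGGCTAGCACGA is TCGTGCTAGCCTTC; then T→U.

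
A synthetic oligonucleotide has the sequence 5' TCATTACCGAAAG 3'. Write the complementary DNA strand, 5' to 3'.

The complement of TCATTACCGAAAG is AGTAATGGCTTTC (A↔T, G↔C). DNA strands are antiparallel, so the complementary strand runs 3'→5'; reversing gives the 5'→3' form.

5'-CTTTCGGTAATGA-3'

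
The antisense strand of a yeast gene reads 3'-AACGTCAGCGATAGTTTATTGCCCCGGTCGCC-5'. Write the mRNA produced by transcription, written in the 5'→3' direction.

5'-UUGCAGUCGCUAUCAAAUAACGGGGCCAGCGG-3'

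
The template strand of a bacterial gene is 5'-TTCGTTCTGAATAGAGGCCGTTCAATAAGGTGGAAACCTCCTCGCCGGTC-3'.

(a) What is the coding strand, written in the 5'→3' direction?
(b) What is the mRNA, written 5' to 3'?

(a) 5'-GACCGGCGAGGAGGTTTCCACCTTATTGAACGGCCTCTATTCAGAACGAA-3'
(b) 5'-GACCGGCGAGGAGGUUUCCACCUUAUUGAACGGCCUCUAUUCAGAACGAA-3'

(a) The coding strand is the reverse complement of the template: complement AAGCAAGACTTATCTCCGGCAAGTTATTCCACCTTTGGAGGAGCGGCCAG, then reverse.
(b) mRNA has the coding-strand sequence with T→U.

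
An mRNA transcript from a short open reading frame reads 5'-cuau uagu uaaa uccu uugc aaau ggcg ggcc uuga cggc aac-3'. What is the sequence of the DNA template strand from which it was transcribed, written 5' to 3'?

5'-GTTGCCGTCAAGGCCCGCCATTTGCAAAGGATTTAACTAATAG-3'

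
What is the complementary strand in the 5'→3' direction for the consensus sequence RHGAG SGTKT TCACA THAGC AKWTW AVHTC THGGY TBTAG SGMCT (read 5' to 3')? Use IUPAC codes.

5'-AGKCSCTAVARCCDAGADBTWAWMTGCTDATGTGAAMACSCTCDY-3'

Standard pairs A↔T, G↔C; ambiguity codes pair R↔Y, M↔K, W↔W, S↔S, B↔V, H↔D. Complement (YDCTCSCAMAAGTGTADTCGTMWAWTBDAGADCCRAVATCSCKGA), then reverse for 5'→3'.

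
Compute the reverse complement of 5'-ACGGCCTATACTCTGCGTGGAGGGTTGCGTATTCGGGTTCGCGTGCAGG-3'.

5'-CCTGCACGCGAACCCGAATACGCAACCCTCCACGCAGAGTATAGGCCGT-3'

Complement each base (A↔T, G↔C): TGCCGGATATGAGACGCACCTCCCAACGCATAAGCCCAAGCGCACGTCC. Then reverse.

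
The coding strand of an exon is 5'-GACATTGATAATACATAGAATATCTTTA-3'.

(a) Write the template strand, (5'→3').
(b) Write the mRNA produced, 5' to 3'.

(a) 5'-TAAAGATATTCTATGTATTATCAATGTC-3'
(b) 5'-GACAUUGAUAAUACAUAGAAUAUCUUUA-3'

(a) The template strand is the reverse complement of the coding strand: complement CTGTAACTATTATGTATCTTATAGAAAT, then reverse.
(b) mRNA matches the coding strand with T→U.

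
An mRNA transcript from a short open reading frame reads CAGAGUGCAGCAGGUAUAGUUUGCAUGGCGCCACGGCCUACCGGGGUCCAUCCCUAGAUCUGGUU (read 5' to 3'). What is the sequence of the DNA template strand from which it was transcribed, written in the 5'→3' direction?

Replace U with T to get the coding DNA strand: CAGAGTGCAGCAGGTATAGTTTGCATGGCGCCACGGCCTACCGGGGTCCATCCCTAGATCTGGTT. The template strand is its reverse complement (complement GTCTCACGTCGTCCATATCAAACGTACCGCGGTGCCGGATGGCCCCAGGTAGGGATCTAGACCAA, then reverse).

5′-AACCAGATCTAGGGATGGACCCCGGTAGGCCGTGGCGCCATGCAAACTATACCTGCTGCACTCTG-3′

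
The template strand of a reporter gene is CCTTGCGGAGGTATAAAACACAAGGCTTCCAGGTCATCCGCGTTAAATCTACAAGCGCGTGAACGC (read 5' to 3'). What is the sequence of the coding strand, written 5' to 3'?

The coding strand is complementary and antiparallel to the template: take the complement (A↔T, G↔C) and reverse.

5'-GCGTTCACGCGCTTGTAGATTTAACGCGGATGACCTGGAAGCCTTGTGTTTTATACCTCCGCAAGG-3'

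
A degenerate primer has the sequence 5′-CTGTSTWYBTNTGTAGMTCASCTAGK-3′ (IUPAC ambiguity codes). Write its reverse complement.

Standard pairs A↔T, G↔C; ambiguity codes pair Y↔R, M↔K, W↔W, S↔S, B↔V, N↔N. Complement (GACASAWRVANACATCKAGTSGATCM), then reverse for 5'→3'.

5'-MCTAGSTGAKCTACANAVRWASACAG-3'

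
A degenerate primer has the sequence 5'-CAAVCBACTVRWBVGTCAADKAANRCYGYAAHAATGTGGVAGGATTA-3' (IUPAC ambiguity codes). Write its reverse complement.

Standard pairs A↔T, G↔C; ambiguity codes pair R↔Y, K↔M, W↔W, B↔V, D↔H, N↔N. Complement (GTTBGVTGABYWVBCAGTTHMTTNYGRCRTTDTTACACCBTCCTAAT), then reverse for 5'→3'.

5'-TAATCCTBCCACATTDTTRCRGYNTTMHTTGACBVWYBAGTVGBTTG-3'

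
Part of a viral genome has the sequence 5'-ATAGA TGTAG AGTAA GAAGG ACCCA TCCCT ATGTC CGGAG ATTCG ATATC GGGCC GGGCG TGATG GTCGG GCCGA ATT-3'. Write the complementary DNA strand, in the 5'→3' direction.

5'-AATTCGGCCCGACCATCACGCCCGGCCCGATATCGAATCTCCGGACATAGGGATGGGTCCTTCTTACTCTACATCTAT-3'

The complement of ATAGATGTAGAGTAAGAAGGACCCATCCCTATGTCCGGAGATTCGATATCGGGCCGGGCGTGATGGTCGGGCCGAATT is TATCTACATCTCATTCTTCCTGGGTAGGGATACAGGCCTCTAAGCTATAGCCCGGCCCGCACTACCAGCCCGGCTTAA (A↔T, G↔C). DNA strands are antiparallel, so the complementary strand runs 3'→5'; reversing gives the 5'→3' form.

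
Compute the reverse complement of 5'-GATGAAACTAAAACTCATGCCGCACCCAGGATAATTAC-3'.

Reading the sequence 3'→5' and pairing each base (A↔T, G↔C) gives the reverse complement directly.

5'-GTAATTATCCTGGGTGCGGCATGAGTTTTAGTTTCATC-3'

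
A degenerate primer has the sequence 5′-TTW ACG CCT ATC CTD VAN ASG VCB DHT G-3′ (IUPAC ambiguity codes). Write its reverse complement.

5'-CADHVGBCSTNTBHAGGATAGGCGTWAA-3'

Standard pairs A↔T, G↔C; ambiguity codes pair W↔W, S↔S, B↔V, D↔H, N↔N. Complement (AAWTGCGGATAGGAHBTNTSCBGVHDAC), then reverse for 5'→3'.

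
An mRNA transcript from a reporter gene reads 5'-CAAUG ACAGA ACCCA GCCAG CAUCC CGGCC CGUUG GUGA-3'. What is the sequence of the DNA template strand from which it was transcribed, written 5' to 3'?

Replace U with T to get the coding DNA strand: CAATGACAGAACCCAGCCAGCATCCCGGCCCGTTGGTGA. The template strand is its reverse complement (complement GTTACTGTCTTGGGTCGGTCGTAGGGCCGGGCAACCACT, then reverse).

5'-TCACCAACGGGCCGGGATGCTGGCTGGGTTCTGTCATTG-3'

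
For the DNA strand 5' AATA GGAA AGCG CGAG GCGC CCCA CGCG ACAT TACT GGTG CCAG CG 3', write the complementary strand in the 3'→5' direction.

Base-pairing A↔T, G↔C gives the complement. The complementary strand is antiparallel, so paired with a 5'→3' strand it runs 3'→5'.

3′-TTATCCTTTCGCGCTCCGCGGGGTGCGCTGTAATGACCACGGTCGC-5′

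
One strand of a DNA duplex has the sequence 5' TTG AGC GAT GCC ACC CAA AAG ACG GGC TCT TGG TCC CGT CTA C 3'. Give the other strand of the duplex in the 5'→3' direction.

5'-GTAGACGGGACCAAGAGCCCGTCTTTTGGGTGGCATCGCTCAA-3'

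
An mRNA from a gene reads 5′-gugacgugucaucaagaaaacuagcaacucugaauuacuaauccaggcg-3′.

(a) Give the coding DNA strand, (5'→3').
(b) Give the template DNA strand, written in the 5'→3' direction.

(a) The coding strand matches the mRNA with U→T.
(b) The template strand is the reverse complement of the coding strand.

(a) 5'-GTGACGTGTCATCAAGAAAACTAGCAACTCTGAATTACTAATCCAGGCG-3'
(b) 5′-CGCCTGGATTAGTAATTCAGAGTTGCTAGTTTTCTTGATGACACGTCAC-3′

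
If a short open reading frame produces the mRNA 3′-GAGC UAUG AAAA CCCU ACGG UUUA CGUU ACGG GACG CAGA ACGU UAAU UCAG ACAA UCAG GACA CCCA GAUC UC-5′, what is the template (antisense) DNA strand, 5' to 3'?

Written 5'→3' the mRNA is CUCUAGACCCACAGGACUAACAGACUUAAUUGCAAGACGCAGGGCAUUGCAUUUGGCAUCCCAAAAGUAUCGAG, so the coding DNA strand is CTCTAGACCCACAGGACTAACAGACTTAATTGCAAGACGCAGGGCATTGCATTTGGCATCCCAAAAGTATCGAG. The template is its reverse complement.

5′-CTCGATACTTTTGGGATGCCAAATGCAATGCCCTGCGTCTTGCAATTAAGTCTGTTAGTCCTGTGGGTCTAGAG-3′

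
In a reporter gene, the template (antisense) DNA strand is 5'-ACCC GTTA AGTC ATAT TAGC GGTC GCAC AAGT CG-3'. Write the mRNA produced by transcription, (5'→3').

RNA polymerase reads the template 3'→5' and synthesizes mRNA 5'→3' by base-pairing (A→U, T→A, G↔C). The complement of the template is TGGGCAATTCAGTATAATCGCCAGCGTGTTCAGC; antiparallel, so 5'→3' the coding strand is CGACTTGTGCGACCGCTAATATGACTTAACGGGT. Replace T with U for the mRNA.

5'-CGACUUGUGCGACCGCUAAUAUGACUUAACGGGU-3'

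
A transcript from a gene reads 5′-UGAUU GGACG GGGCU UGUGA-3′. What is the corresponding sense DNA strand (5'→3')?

5′-TGATTGGACGGGGCTTGTGA-3′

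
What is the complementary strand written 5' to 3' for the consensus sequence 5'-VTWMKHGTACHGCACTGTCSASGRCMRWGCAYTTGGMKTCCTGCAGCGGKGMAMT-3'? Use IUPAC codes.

5'-AKTKCMCCGCTGCAGGAMKCCAARTGCWYKGYCSTSGACAGTGCDGTACDMKWAB-3'

Standard pairs A↔T, G↔C; ambiguity codes pair R↔Y, M↔K, W↔W, S↔S, H↔D, V↔B. Complement (BAWKMDCATGDCGTGACAGSTSCYGKYWCGTRAACCKMAGGACGTCGCCMCKTKA), then reverse for 5'→3'.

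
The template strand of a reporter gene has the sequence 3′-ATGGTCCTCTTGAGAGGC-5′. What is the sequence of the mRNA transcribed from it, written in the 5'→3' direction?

5'-UACCAGGAGAACUCUCCG-3'

Reading the template 3'→5' as shown, RNA polymerase pairs each base (A→U, T→A, G↔C) to build mRNA 5'→3' directly.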